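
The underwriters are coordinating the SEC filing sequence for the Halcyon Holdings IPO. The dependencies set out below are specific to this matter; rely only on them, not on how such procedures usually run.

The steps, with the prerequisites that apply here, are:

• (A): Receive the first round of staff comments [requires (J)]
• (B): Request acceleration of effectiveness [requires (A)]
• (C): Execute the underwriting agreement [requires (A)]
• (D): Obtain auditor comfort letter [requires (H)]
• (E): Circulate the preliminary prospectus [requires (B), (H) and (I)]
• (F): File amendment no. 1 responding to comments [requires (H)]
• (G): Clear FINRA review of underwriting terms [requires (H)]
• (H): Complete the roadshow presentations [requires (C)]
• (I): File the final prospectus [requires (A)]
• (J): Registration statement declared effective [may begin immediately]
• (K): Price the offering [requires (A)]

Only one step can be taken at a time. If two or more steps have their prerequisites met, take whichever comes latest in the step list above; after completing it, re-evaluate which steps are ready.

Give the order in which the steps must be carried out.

(J) has no prerequisites → (J) first.
Next only (A) has its prerequisites met → (A).
(K), (I), (C) and (B) are all available; (K) is listed later → (K).
Now (I), (C) and (B) have their prerequisites met. (I) is listed later, so (I) next.
Ready: (C) and (B). (C) is listed later → (C).
Now (H) and (B) have their prerequisites met. (H) is listed later, so (H) next.
Ready: (G), (F), (D) and (B). (G) is listed later → (G).
Ready: (F), (D) and (B). (F) is listed later → (F).
Now (D) and (B) have their prerequisites met. (D) is listed later, so (D) next.
(B) needed (A), now all done → (B).
(E) is the only step now ready → (E).

(J), (A), (K), (I), (C), (H), (G), (F), (D), (B), (E)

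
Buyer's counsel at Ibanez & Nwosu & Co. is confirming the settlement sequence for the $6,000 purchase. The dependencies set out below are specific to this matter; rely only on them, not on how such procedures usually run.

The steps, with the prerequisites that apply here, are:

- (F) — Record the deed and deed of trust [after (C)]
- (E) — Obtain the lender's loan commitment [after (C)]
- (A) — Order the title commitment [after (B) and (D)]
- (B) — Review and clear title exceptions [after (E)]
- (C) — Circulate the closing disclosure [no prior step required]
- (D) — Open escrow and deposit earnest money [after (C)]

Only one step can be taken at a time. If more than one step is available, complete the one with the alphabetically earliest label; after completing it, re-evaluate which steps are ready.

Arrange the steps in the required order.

(C), (D), (E), (B), (A), (F)

(C) is the only step with nothing outstanding, so it goes first.
(D), (E) and (F) are all available; (D) has the earlier label → (D).
(E) and (F) are both available; (E) has the earlier label → (E).
(B) and (F) are both available; (B) has the earlier label → (B).
Now (A) and (F) have their prerequisites met. (A) has the earlier label, so (A) next.
(F) needed (C), now all done → (F).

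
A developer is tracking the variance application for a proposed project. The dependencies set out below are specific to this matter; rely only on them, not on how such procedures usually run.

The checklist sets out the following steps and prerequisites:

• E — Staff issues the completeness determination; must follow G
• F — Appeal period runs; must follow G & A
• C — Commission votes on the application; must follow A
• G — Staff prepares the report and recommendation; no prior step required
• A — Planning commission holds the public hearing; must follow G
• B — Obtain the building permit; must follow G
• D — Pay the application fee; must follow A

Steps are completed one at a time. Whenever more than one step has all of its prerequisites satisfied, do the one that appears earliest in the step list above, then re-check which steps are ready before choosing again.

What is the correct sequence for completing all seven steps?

G E A F C B D

G has no prerequisites → G first.
Now E, A and B have their prerequisites met. E is listed earlier, so E next.
Now A and B have their prerequisites met. A is listed earlier, so A next.
F, C and D now also ready, so the ready set is {F, C, B, D}; F is listed earlier → F.
Ready: C, B and D. C is listed earlier → C.
Ready: B and D. B is listed earlier → B.
D is the only step now ready → D.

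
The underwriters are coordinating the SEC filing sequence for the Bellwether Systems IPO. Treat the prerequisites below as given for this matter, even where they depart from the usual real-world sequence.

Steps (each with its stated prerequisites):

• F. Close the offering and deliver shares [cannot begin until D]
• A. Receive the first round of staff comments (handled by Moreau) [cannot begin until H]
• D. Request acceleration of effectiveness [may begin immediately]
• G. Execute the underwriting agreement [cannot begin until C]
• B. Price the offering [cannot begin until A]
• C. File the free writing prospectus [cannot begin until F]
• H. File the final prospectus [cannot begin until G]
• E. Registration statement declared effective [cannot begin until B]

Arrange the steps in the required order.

D is the only step with nothing outstanding, so it goes first.
F needed D, now all done → F.
C is the only step now ready → C.
G needed C, now all done → G.
That leaves H as the only ready step → H.
Next only A has its prerequisites met → A.
B needed A, now all done → B.
Next only E has its prerequisites met → E.

D, F, C, G, H, A, B, E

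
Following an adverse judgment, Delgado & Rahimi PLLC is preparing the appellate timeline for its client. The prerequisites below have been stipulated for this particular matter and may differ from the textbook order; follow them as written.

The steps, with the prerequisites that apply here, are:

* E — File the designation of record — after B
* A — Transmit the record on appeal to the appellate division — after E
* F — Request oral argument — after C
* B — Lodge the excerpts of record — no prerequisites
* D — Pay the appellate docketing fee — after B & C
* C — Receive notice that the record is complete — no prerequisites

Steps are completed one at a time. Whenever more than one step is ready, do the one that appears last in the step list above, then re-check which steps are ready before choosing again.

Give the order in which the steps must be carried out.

C and B have no prerequisites; C is listed later, so C is first.
Ready: B and F. B is listed later → B.
Ready: D, F and E. D is listed later → D.
Now F and E have their prerequisites met. F is listed later, so F next.
E is the only step now ready → E.
A needed E, now all done → A.

C B D F E A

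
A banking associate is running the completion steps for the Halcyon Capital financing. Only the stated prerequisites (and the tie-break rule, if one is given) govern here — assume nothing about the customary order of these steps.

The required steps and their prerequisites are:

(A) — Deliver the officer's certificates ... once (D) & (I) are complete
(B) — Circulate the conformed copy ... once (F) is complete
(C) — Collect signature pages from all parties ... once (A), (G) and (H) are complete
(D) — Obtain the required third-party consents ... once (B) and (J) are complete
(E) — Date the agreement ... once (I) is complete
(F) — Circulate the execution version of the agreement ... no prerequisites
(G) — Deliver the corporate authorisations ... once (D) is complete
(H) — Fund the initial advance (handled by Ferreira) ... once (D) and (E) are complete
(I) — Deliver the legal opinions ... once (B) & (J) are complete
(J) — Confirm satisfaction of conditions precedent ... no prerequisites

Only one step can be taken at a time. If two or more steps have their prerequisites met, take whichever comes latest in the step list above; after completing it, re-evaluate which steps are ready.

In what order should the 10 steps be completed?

(J) (F) (B) (I) (E) (D) (H) (G) (A) (C)

Nothing is required for (J) and (F). (J) is listed later → (J) first.
(F) is the only step now ready → (F).
(B) is the only step now ready → (B).
Now (I) and (D) have their prerequisites met. (I) is listed later, so (I) next.
(E) and (D) are both available; (E) is listed later → (E).
(D) is the only step now ready → (D).
Now (H), (G) and (A) have their prerequisites met. (H) is listed later, so (H) next.
Ready: (G) and (A). (G) is listed later → (G).
(A) needed (I) and (D), now all done → (A).
Next only (C) has its prerequisites met → (C).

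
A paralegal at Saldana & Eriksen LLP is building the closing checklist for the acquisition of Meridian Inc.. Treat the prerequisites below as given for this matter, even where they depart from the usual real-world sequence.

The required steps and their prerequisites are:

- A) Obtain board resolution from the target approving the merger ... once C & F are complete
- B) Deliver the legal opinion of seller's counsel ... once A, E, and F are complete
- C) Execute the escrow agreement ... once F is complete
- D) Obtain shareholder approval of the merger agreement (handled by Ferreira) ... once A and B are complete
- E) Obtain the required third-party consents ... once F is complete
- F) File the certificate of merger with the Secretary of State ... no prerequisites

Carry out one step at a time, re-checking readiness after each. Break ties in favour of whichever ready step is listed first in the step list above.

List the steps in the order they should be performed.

Only F has no prerequisites, so it is first.
C and E are both available; C is listed earlier → C.
A now also ready, so the ready set is {A, E}; A is listed earlier → A.
E needed F, now all done → E.
Next only B has its prerequisites met → B.
D needed A and B, now all done → D.

F C A E B D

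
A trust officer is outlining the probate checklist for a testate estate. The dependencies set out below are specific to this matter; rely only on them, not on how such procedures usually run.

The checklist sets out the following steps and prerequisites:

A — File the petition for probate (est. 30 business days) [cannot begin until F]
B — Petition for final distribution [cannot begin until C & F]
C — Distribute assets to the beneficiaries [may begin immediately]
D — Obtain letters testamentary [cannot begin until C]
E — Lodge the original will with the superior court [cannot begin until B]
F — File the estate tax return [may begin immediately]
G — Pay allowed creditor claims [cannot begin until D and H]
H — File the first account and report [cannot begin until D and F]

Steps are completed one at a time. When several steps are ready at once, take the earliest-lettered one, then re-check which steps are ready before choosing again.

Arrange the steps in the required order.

C and F have no prerequisites; C has the earlier label, so C is first.
Ready: D and F. D has the earlier label → D.
Next only F has its prerequisites met → F.
A, B and H are all available; A has the earlier label → A.
Now B and H have their prerequisites met. B has the earlier label, so B next.
Ready: E and H. E has the earlier label → E.
H needed D and F, now all done → H.
G is the only step now ready → G.

C D F A B E H G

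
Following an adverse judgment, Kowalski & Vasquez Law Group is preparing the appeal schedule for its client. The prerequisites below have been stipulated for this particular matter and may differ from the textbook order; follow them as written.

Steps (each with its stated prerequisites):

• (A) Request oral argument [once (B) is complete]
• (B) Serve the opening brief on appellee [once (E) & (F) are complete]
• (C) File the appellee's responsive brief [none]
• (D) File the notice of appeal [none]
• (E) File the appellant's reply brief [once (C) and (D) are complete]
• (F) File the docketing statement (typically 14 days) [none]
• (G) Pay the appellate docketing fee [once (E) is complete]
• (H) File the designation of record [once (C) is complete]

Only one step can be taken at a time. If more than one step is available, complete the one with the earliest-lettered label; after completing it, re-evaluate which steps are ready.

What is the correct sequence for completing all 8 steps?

(C), (D), (E), (F), (B), (A), (G), (H)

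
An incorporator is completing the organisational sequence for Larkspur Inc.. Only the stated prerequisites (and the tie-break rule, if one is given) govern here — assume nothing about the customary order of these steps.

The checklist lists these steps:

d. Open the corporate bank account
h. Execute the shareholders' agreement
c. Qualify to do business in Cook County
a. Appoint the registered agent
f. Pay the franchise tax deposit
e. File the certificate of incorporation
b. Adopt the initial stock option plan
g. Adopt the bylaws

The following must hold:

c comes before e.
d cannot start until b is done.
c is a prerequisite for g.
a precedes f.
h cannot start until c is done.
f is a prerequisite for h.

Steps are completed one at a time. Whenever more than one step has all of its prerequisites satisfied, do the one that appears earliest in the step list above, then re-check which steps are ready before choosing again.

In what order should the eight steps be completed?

Nothing is required for c, a and b. c is listed earlier → c first.
Ready: a, e, b and g. a is listed earlier → a.
f now also ready, so the ready set is {f, e, b, g}; f is listed earlier → f.
Ready: h, e, b and g. h is listed earlier → h.
Ready: e, b and g. e is listed earlier → e.
Ready: b and g. b is listed earlier → b.
d now also ready, so the ready set is {d, g}; d is listed earlier → d.
Next only g has its prerequisites met → g.

c a f h e b d g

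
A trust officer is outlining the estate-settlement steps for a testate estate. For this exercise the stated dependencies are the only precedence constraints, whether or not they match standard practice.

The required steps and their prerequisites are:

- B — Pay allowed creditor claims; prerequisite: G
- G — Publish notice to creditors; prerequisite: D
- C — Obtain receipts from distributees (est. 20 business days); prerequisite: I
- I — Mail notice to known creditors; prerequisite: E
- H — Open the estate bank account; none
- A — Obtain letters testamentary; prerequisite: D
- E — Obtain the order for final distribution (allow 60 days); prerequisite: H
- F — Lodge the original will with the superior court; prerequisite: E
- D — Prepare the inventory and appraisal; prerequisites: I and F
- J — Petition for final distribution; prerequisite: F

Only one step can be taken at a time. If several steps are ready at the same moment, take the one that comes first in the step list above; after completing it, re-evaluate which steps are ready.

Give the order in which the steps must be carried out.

H has no prerequisites → H first.
E needed H, now all done → E.
I and F are both available; I is listed earlier → I.
C now also ready, so the ready set is {C, F}; C is listed earlier → C.
F is the only step now ready → F.
Ready: D and J. D is listed earlier → D.
G and A now also ready, so the ready set is {G, A, J}; G is listed earlier → G.
B now also ready, so the ready set is {B, A, J}; B is listed earlier → B.
Ready: A and J. A is listed earlier → A.
J needed F, now all done → J.

H E I C F D G B A J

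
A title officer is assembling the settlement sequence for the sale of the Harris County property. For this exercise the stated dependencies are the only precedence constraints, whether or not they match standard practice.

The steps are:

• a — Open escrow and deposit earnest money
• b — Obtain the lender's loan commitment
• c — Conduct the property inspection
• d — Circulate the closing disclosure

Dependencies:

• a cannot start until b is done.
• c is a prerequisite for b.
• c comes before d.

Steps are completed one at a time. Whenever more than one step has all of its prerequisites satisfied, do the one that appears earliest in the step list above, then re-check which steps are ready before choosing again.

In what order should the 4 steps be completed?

Only c has no prerequisites, so it is first.
b and d are both available; b is listed earlier → b.
a and d are both available; a is listed earlier → a.
d needed c, now all done → d.

c → b → a → d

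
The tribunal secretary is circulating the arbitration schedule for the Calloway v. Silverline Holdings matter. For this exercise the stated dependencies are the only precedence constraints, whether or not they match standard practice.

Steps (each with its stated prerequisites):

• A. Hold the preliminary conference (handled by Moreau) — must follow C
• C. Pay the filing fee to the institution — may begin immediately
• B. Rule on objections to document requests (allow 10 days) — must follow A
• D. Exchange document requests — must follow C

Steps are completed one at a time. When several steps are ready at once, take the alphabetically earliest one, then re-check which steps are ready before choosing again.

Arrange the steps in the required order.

C has no prerequisites → C first.
Ready: A and D. A has the earlier label → A.
B and D are both available; B has the earlier label → B.
D needed C, now all done → D.

C → A → B → D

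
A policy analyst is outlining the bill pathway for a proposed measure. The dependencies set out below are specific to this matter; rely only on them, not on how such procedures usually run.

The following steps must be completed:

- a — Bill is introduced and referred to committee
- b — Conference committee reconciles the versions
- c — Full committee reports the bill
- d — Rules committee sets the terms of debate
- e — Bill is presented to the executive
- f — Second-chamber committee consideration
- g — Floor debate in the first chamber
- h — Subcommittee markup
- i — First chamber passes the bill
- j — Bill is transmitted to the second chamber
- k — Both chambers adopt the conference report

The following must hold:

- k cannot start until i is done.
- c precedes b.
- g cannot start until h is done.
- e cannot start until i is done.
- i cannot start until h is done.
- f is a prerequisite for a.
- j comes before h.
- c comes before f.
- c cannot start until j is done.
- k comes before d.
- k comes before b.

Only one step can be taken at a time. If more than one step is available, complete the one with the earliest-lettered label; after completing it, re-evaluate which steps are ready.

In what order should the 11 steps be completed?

j has no prerequisites → j first.
Now c and h have their prerequisites met. c has the earlier label, so c next.
f now also ready, so the ready set is {f, h}; f has the earlier label → f.
Now a and h have their prerequisites met. a has the earlier label, so a next.
That leaves h as the only ready step → h.
g and i are both available; g has the earlier label → g.
i needed h, now all done → i.
e and k are both available; e has the earlier label → e.
Next only k has its prerequisites met → k.
b and d are both available; b has the earlier label → b.
d needed k, now all done → d.

j → c → f → a → h → g → i → e → k → b → d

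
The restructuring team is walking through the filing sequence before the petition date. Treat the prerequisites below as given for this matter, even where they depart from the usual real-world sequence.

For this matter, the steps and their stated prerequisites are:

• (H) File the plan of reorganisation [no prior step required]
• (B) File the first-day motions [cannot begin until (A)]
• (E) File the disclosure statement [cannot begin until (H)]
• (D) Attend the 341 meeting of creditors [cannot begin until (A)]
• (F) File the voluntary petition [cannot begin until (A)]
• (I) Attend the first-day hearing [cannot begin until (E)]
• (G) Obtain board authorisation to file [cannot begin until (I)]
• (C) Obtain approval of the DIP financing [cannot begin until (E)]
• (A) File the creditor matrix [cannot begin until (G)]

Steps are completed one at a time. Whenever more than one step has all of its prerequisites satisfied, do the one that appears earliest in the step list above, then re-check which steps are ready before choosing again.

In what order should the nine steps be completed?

(H) → (E) → (I) → (G) → (C) → (A) → (B) → (D) → (F)

(H) is the only step with nothing outstanding, so it goes first.
(E) needed (H), now all done → (E).
Ready: (I) and (C). (I) is listed earlier → (I).
(G) now also ready, so the ready set is {(G), (C)}; (G) is listed earlier → (G).
(A) now also ready, so the ready set is {(C), (A)}; (C) is listed earlier → (C).
(A) needed (G), now all done → (A).
Now (B), (D) and (F) have their prerequisites met. (B) is listed earlier, so (B) next.
(D) and (F) are both available; (D) is listed earlier → (D).
Next only (F) has its prerequisites met → (F).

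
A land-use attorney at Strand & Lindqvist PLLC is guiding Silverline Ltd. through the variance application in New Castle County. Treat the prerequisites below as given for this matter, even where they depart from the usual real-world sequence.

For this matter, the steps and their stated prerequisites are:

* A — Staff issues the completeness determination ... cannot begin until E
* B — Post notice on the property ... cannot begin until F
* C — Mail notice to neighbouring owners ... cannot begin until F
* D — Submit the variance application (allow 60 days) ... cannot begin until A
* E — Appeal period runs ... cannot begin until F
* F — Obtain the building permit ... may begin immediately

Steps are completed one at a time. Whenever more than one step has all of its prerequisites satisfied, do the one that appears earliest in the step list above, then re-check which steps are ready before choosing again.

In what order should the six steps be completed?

F has no prerequisites → F first.
B, C and E are all available; B is listed earlier → B.
C and E are both available; C is listed earlier → C.
E is the only step now ready → E.
A needed E, now all done → A.
Next only D has its prerequisites met → D.

F, B, C, E, A, D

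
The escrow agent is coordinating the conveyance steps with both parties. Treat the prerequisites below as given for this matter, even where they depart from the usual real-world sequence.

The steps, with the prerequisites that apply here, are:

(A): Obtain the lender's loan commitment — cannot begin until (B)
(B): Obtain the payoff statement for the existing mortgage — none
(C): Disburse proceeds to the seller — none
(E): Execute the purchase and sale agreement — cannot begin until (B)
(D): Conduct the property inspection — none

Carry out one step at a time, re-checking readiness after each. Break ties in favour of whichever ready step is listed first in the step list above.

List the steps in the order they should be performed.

(B) (A) (C) (E) (D)

(B), (C) and (D) have no prerequisites; (B) is listed earlier, so (B) is first.
(A) and (E) now also ready, so the ready set is {(A), (C), (E), (D)}; (A) is listed earlier → (A).
(C), (E) and (D) are all available; (C) is listed earlier → (C).
(E) and (D) are both available; (E) is listed earlier → (E).
Next only (D) has its prerequisites met → (D).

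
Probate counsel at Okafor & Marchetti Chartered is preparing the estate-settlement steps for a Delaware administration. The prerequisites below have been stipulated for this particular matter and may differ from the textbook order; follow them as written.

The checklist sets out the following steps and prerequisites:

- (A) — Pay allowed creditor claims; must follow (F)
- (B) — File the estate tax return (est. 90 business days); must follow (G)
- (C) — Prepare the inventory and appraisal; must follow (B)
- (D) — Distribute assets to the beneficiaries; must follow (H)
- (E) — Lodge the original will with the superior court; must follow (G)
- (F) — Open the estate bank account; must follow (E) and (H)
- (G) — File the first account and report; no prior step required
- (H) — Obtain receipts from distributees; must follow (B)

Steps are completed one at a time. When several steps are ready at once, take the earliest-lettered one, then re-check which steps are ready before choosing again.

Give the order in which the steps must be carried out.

(G), (B), (C), (E), (H), (D), (F), (A)

(G) has no prerequisites → (G) first.
(B) and (E) are both available; (B) has the earlier label → (B).
(C) and (H) now also ready, so the ready set is {(C), (E), (H)}; (C) has the earlier label → (C).
(E) and (H) are both available; (E) has the earlier label → (E).
That leaves (H) as the only ready step → (H).
Now (D) and (F) have their prerequisites met. (D) has the earlier label, so (D) next.
Next only (F) has its prerequisites met → (F).
Next only (A) has its prerequisites met → (A).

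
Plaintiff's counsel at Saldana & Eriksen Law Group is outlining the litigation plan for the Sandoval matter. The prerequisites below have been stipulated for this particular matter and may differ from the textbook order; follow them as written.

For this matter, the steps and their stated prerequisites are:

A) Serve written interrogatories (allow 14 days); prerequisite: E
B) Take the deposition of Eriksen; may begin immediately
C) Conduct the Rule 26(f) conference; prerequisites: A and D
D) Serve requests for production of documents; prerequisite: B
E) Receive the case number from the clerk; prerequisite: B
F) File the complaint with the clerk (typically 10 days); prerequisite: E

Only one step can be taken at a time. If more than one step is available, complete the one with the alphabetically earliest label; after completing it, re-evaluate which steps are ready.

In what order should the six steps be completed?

B, D, E, A, C, F

Only B has no prerequisites, so it is first.
Now D and E have their prerequisites met. D has the earlier label, so D next.
That leaves E as the only ready step → E.
A and F are both available; A has the earlier label → A.
Ready: C and F. C has the earlier label → C.
F needed E, now all done → F.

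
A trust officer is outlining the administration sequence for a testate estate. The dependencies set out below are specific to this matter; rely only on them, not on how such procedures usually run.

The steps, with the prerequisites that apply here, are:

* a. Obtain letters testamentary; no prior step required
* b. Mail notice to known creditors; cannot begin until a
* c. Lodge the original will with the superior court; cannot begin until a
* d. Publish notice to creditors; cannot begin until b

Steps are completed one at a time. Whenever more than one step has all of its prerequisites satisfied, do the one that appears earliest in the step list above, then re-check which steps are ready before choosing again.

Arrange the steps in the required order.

a, b, c, d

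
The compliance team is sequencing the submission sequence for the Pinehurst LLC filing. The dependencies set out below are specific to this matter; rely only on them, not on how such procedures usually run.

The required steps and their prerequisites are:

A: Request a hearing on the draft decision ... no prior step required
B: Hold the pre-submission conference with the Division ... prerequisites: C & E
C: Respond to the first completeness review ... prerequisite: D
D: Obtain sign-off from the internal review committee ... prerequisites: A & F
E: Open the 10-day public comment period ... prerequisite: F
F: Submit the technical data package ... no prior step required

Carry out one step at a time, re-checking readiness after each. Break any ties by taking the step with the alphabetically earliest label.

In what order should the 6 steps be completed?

A, F, D, C, E, B

A and F have no prerequisites; A has the earlier label, so A is first.
Next only F has its prerequisites met → F.
Ready: D and E. D has the earlier label → D.
C now also ready, so the ready set is {C, E}; C has the earlier label → C.
E needed F, now all done → E.
B is the only step now ready → B.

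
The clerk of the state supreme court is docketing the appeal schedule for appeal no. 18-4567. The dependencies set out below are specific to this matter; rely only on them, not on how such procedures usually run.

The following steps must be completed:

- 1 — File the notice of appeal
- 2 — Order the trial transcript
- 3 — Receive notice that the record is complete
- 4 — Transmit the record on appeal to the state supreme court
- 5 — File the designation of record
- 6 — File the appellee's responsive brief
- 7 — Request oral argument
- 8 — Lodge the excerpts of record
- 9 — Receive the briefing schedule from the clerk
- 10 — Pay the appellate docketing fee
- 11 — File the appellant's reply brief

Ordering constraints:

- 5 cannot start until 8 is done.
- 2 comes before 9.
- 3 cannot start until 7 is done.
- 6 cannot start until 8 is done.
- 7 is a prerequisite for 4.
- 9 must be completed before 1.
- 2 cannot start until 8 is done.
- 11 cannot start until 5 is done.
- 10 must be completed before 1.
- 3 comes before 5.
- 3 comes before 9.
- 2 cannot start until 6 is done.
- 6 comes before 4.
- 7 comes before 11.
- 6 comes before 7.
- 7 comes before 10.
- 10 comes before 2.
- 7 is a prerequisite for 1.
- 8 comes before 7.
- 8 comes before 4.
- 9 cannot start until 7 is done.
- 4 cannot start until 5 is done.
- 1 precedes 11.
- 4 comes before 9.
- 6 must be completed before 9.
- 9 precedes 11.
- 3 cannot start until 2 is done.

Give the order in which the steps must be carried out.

8, 6, 7, 10, 2, 3, 5, 4, 9, 1, 11

Only 8 has no prerequisites, so it is first.
Next only 6 has its prerequisites met → 6.
7 needed 6 and 8, now all done → 7.
That leaves 10 as the only ready step → 10.
2 needed 6, 8 and 10, now all done → 2.
That leaves 3 as the only ready step → 3.
5 is the only step now ready → 5.
4 is the only step now ready → 4.
9 needed 2, 3, 4, 6 and 7, now all done → 9.
That leaves 1 as the only ready step → 1.
Next only 11 has its prerequisites met → 11.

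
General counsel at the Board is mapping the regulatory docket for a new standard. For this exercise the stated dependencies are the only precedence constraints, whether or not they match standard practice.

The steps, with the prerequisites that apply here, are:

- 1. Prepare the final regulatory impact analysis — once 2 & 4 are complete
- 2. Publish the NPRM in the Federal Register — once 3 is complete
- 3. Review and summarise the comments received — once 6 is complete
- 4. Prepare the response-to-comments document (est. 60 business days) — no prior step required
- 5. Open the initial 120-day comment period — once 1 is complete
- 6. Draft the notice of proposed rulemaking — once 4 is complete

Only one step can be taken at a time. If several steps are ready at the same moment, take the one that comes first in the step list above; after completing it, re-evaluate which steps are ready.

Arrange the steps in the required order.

4 6 3 2 1 5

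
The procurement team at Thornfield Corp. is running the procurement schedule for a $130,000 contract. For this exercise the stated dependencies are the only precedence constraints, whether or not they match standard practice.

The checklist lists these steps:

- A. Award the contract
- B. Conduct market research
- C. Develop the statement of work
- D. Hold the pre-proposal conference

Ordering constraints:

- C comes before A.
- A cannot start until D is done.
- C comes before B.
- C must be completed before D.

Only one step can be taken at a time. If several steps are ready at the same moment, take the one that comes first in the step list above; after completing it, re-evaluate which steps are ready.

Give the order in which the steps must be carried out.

C, B, D, A

C is the only step with nothing outstanding, so it goes first.
Ready: B and D. B is listed earlier → B.
D is the only step now ready → D.
A needed C and D, now all done → A.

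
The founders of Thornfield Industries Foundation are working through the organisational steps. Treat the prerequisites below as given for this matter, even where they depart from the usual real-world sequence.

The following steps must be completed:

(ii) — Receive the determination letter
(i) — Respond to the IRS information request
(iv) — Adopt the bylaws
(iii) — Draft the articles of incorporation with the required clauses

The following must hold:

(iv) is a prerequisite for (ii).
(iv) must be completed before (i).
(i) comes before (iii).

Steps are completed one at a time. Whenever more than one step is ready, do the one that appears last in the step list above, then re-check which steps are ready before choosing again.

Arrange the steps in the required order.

(iv), (i), (iii), (ii)

Only (iv) has no prerequisites, so it is first.
(i) and (ii) are both available; (i) is listed later → (i).
(iii) now also ready, so the ready set is {(iii), (ii)}; (iii) is listed later → (iii).
That leaves (ii) as the only ready step → (ii).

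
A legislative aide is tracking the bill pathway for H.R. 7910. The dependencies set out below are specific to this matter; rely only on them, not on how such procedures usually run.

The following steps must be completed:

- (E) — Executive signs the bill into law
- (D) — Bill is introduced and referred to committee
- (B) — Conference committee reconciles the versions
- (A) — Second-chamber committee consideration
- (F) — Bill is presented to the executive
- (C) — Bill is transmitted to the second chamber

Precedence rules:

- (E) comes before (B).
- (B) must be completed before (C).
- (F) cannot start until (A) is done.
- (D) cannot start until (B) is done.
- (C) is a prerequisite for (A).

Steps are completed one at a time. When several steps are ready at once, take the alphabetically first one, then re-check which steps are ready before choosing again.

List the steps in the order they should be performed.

(E) (B) (C) (A) (D) (F)

(E) is the only step with nothing outstanding, so it goes first.
(B) needed (E), now all done → (B).
Ready: (C) and (D). (C) has the earlier label → (C).
(A) and (D) are both available; (A) has the earlier label → (A).
Ready: (D) and (F). (D) has the earlier label → (D).
(F) is the only step now ready → (F).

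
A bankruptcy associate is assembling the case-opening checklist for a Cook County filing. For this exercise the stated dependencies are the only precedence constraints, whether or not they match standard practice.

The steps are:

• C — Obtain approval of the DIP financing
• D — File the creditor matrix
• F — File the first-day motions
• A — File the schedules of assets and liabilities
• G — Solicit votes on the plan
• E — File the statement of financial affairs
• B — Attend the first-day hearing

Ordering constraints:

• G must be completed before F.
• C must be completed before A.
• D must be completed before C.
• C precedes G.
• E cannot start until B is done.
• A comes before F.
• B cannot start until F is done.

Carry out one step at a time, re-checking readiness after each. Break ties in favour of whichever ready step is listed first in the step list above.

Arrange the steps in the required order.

D C A G F B E

Only D has no prerequisites, so it is first.
Next only C has its prerequisites met → C.
Ready: A and G. A is listed earlier → A.
That leaves G as the only ready step → G.
That leaves F as the only ready step → F.
That leaves B as the only ready step → B.
Next only E has its prerequisites met → E.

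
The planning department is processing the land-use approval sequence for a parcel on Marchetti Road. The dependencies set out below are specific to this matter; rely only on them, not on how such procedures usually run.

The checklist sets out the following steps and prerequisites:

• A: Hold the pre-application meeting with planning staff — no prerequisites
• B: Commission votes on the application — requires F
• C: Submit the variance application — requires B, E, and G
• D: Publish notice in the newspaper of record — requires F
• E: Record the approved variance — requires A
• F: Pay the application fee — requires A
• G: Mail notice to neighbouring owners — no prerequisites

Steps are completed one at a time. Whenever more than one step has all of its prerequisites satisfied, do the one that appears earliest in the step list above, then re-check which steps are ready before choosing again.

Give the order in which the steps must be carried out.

A → E → F → B → D → G → C

Nothing is required for A and G. A is listed earlier → A first.
Ready: E, F and G. E is listed earlier → E.
Ready: F and G. F is listed earlier → F.
B and D now also ready, so the ready set is {B, D, G}; B is listed earlier → B.
D and G are both available; D is listed earlier → D.
Next only G has its prerequisites met → G.
C needed B, E and G, now all done → C.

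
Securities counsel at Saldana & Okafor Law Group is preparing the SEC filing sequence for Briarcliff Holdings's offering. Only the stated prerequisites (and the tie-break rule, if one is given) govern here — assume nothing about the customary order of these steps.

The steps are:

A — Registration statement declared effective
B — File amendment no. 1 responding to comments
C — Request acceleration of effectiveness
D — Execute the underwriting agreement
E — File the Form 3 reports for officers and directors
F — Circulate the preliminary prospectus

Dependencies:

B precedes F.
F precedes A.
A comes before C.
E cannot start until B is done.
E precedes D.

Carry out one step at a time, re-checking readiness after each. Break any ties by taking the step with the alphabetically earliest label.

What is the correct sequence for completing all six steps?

B → E → D → F → A → C

Only B has no prerequisites, so it is first.
E and F are both available; E has the earlier label → E.
D now also ready, so the ready set is {D, F}; D has the earlier label → D.
F needed B, now all done → F.
A needed F, now all done → A.
Next only C has its prerequisites met → C.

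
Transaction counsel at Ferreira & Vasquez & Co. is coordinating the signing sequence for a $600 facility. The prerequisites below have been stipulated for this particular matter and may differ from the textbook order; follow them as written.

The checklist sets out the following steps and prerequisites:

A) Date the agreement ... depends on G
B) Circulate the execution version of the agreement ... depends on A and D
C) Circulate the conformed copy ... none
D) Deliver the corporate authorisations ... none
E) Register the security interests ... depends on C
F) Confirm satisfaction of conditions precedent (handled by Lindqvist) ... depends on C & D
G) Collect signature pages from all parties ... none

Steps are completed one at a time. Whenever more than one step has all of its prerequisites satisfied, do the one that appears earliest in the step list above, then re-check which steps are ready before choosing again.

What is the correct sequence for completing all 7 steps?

C D E F G A B

Nothing is required for C, D and G. C is listed earlier → C first.
E now also ready, so the ready set is {D, E, G}; D is listed earlier → D.
F now also ready, so the ready set is {E, F, G}; E is listed earlier → E.
Now F and G have their prerequisites met. F is listed earlier, so F next.
Next only G has its prerequisites met → G.
A needed G, now all done → A.
B is the only step now ready → B.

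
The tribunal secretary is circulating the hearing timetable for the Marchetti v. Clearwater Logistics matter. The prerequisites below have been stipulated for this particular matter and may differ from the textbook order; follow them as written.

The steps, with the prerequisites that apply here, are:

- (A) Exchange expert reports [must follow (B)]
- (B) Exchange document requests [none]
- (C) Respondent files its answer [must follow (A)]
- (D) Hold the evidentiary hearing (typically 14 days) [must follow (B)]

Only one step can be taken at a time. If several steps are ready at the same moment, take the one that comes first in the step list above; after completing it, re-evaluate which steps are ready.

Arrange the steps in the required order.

(B) is the only step with nothing outstanding, so it goes first.
Now (A) and (D) have their prerequisites met. (A) is listed earlier, so (A) next.
Now (C) and (D) have their prerequisites met. (C) is listed earlier, so (C) next.
(D) is the only step now ready → (D).

(B), (A), (C), (D)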